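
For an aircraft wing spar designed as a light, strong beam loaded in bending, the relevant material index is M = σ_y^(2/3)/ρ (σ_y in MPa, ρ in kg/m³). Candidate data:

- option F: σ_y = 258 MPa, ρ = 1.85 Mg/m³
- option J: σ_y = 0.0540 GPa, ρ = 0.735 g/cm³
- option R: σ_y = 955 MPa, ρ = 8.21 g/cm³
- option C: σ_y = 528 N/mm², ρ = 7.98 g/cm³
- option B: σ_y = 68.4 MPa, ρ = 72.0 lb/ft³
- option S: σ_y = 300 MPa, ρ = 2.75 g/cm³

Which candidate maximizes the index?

option F

After converting to SI:
  option F: σ_y = 258.0 MPa, ρ = 1850 kg/m³
  option J: σ_y = 54.00 MPa, ρ = 735.0 kg/m³
  option R: σ_y = 955.0 MPa, ρ = 8210 kg/m³
  option C: σ_y = 528.0 MPa, ρ = 7980 kg/m³
  option B: σ_y = 68.40 MPa, ρ = 1153 kg/m³
  option S: σ_y = 300.0 MPa, ρ = 2750 kg/m³
  option F: M = 21.9×10⁻³
  option J: M = 19.4×10⁻³
  option S: M = 16.3×10⁻³
  option B: M = 14.5×10⁻³
  option R: M = 11.8×10⁻³
  option C: M = 8.19×10⁻³
Option F ranks first.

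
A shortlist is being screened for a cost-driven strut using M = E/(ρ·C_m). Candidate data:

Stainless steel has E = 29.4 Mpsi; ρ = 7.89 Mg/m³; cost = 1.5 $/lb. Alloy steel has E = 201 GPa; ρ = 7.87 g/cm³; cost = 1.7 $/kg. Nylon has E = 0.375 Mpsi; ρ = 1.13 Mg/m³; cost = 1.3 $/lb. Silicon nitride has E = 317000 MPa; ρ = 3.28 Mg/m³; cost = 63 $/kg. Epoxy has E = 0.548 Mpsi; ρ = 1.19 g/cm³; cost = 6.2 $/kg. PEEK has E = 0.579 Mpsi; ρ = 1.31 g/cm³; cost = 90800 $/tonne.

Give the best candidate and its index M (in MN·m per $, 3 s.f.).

After converting to SI:
  stainless steel: E = 202.7 GPa, ρ = 7890 kg/m³, cost = 3.307 $/kg
  alloy steel: E = 201.0 GPa, ρ = 7870 kg/m³, cost = 1.700 $/kg
  nylon: E = 2.586 GPa, ρ = 1130 kg/m³, cost = 2.866 $/kg
  silicon nitride: E = 317.0 GPa, ρ = 3280 kg/m³, cost = 63.00 $/kg
  epoxy: E = 3.778 GPa, ρ = 1190 kg/m³, cost = 6.200 $/kg
  PEEK: E = 3.992 GPa, ρ = 1310 kg/m³, cost = 90.80 $/kg
  alloy steel: M = 15.0 MN·m per $
  stainless steel: M = 7.77 MN·m per $
  silicon nitride: M = 1.53 MN·m per $
  nylon: M = 0.798 MN·m per $
  epoxy: M = 0.512 MN·m per $
  PEEK: M = 0.0336 MN·m per $
Alloy steel ranks first.

alloy steel, M = 15.0 MN·m per $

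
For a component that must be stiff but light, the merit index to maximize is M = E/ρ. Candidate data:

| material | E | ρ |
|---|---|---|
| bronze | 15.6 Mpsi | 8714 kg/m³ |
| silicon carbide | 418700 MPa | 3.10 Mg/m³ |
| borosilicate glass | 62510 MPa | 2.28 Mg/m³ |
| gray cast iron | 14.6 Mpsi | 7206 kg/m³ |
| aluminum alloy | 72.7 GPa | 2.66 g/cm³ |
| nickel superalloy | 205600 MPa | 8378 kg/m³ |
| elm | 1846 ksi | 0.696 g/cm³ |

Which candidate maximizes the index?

silicon carbide

Normalizing units and computing the index:
  bronze: E = 107.6 GPa, ρ = 8714 kg/m³
  silicon carbide: E = 418.7 GPa, ρ = 3100 kg/m³
  borosilicate glass: E = 62.51 GPa, ρ = 2280 kg/m³
  gray cast iron: E = 100.7 GPa, ρ = 7206 kg/m³
  aluminum alloy: E = 72.70 GPa, ρ = 2660 kg/m³
  nickel superalloy: E = 205.6 GPa, ρ = 8378 kg/m³
  elm: E = 12.73 GPa, ρ = 696.0 kg/m³
  silicon carbide: M = 135 MN·m/kg
  borosilicate glass: M = 27.4 MN·m/kg
  aluminum alloy: M = 27.3 MN·m/kg
  nickel superalloy: M = 24.5 MN·m/kg
  elm: M = 18.3 MN·m/kg
  gray cast iron: M = 14.0 MN·m/kg
  bronze: M = 12.3 MN·m/kg
Highest index: silicon carbide.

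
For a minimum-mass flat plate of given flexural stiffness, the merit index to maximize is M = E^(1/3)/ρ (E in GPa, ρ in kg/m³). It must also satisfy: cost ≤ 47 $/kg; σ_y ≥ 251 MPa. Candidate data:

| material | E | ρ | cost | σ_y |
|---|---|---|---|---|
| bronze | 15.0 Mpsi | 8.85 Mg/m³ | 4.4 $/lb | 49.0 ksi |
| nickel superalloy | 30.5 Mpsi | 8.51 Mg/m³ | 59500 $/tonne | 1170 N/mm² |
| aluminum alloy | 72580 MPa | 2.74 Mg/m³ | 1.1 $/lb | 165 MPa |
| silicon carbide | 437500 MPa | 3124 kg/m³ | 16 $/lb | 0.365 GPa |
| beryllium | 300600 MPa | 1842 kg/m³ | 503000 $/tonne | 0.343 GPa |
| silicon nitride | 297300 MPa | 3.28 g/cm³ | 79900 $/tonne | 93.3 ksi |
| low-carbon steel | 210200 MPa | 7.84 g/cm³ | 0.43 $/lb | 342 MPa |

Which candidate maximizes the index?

silicon carbide

Screen on constraints: cost ≤ 47 $/kg; σ_y ≥ 251 MPa. Survivors: bronze, silicon carbide, low-carbon steel.
In SI units:
  bronze: E = 103.4 GPa, ρ = 8850 kg/m³
  silicon carbide: E = 437.5 GPa, ρ = 3124 kg/m³
  low-carbon steel: E = 210.2 GPa, ρ = 7840 kg/m³
  silicon carbide: M = 2.43×10⁻³
  low-carbon steel: M = 0.758×10⁻³
  bronze: M = 0.530×10⁻³
Highest index: silicon carbide.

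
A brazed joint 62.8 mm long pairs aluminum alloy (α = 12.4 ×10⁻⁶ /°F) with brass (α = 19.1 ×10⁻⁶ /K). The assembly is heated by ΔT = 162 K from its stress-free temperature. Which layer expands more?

aluminum alloy: α = 12.4×10⁻⁶/°F × 9/5 = 22.3×10⁻⁶/K.
α(aluminum alloy) = 22.3×10⁻⁶/K vs α(brass) = 19.1×10⁻⁶/K.
Higher α expands more for the same ΔT: aluminum alloy.

aluminum alloy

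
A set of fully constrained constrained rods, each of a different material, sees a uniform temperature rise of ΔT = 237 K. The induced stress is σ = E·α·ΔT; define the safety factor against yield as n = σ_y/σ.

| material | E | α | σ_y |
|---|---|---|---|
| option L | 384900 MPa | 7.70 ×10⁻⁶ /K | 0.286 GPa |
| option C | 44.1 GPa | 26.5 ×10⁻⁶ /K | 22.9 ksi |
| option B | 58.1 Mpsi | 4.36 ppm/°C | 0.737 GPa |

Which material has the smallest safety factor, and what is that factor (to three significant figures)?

option L, n = 0.407

With everything in SI (GPa, ×10⁻⁶/K, MPa):
  option L: E = 384.9, α = 7.70, σ_y = 286.0 → σ = 702 MPa, n = 0.407
  option C: E = 44.10, α = 26.5, σ_y = 157.9 → σ = 277 MPa, n = 0.570
  option B: E = 400.6, α = 4.36, σ_y = 737.0 → σ = 414 MPa, n = 1.78
Smallest n: option L with n = 0.407.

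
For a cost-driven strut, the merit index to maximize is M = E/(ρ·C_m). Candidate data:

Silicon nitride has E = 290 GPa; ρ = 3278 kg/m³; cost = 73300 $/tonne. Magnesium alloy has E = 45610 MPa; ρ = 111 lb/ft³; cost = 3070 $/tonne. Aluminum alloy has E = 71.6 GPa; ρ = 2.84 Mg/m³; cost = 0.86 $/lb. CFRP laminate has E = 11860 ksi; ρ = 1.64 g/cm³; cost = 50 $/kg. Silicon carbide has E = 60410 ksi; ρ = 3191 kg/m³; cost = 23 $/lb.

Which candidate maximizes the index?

Putting every candidate on a common basis:
  silicon nitride: E = 290.0 GPa, ρ = 3278 kg/m³, cost = 73.30 $/kg
  magnesium alloy: E = 45.61 GPa, ρ = 1778 kg/m³, cost = 3.070 $/kg
  aluminum alloy: E = 71.60 GPa, ρ = 2840 kg/m³, cost = 1.896 $/kg
  CFRP laminate: E = 81.77 GPa, ρ = 1640 kg/m³, cost = 50.00 $/kg
  silicon carbide: E = 416.5 GPa, ρ = 3191 kg/m³, cost = 50.71 $/kg
  aluminum alloy: M = 13.3 MN·m per $
  magnesium alloy: M = 8.36 MN·m per $
  silicon carbide: M = 2.57 MN·m per $
  silicon nitride: M = 1.21 MN·m per $
  CFRP laminate: M = 0.997 MN·m per $
The maximum is for aluminum alloy.

aluminum alloy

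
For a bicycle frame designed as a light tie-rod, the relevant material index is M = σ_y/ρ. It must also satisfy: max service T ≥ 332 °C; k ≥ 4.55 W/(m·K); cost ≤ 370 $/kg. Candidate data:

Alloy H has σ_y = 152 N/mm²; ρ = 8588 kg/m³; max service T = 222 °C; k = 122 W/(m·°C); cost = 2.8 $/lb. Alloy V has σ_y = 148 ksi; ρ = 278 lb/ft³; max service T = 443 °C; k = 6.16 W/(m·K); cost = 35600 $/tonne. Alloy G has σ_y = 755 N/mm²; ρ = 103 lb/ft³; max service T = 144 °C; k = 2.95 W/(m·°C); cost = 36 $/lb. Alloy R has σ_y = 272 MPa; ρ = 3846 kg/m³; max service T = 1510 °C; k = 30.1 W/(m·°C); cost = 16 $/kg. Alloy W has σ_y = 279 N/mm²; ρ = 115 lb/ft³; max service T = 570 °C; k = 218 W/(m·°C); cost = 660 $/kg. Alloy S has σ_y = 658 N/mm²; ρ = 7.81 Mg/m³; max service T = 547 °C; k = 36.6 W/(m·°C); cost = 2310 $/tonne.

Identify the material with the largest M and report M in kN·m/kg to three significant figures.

alloy V, M = 229 kN·m/kg

Screen on constraints: max service T ≥ 332 °C; k ≥ 4.55 W/(m·K); cost ≤ 370 $/kg. Survivors: alloy V, alloy R, alloy S.
After converting to SI:
  alloy V: σ_y = 1020 MPa, ρ = 4453 kg/m³
  alloy R: σ_y = 272.0 MPa, ρ = 3846 kg/m³
  alloy S: σ_y = 658.0 MPa, ρ = 7810 kg/m³
  alloy V: M = 229 kN·m/kg
  alloy S: M = 84.3 kN·m/kg
  alloy R: M = 70.7 kN·m/kg
Alloy V ranks first.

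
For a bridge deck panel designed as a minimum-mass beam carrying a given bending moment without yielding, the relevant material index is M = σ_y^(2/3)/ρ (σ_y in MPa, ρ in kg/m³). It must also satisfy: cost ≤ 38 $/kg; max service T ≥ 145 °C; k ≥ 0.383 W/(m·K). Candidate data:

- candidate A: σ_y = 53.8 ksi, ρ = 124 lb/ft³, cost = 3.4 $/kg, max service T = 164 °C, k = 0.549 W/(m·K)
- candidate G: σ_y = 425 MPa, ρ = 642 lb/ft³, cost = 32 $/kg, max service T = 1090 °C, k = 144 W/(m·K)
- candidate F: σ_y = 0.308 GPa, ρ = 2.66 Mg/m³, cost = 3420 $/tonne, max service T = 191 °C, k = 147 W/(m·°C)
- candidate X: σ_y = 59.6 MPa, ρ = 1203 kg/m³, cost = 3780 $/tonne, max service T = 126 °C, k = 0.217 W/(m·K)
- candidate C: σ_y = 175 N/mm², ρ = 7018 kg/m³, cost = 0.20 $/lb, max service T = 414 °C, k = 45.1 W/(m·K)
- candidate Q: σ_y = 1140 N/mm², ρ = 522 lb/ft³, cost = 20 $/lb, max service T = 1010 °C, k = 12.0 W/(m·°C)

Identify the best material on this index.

candidate A

Screen on constraints: cost ≤ 38 $/kg; max service T ≥ 145 °C; k ≥ 0.383 W/(m·K). Survivors: candidate A, candidate G, candidate F, candidate C.
After converting to SI:
  candidate A: σ_y = 370.9 MPa, ρ = 1986 kg/m³
  candidate G: σ_y = 425.0 MPa, ρ = 10280 kg/m³
  candidate F: σ_y = 308.0 MPa, ρ = 2660 kg/m³
  candidate C: σ_y = 175.0 MPa, ρ = 7018 kg/m³
  candidate A: M = 26.0×10⁻³
  candidate F: M = 17.1×10⁻³
  candidate G: M = 5.50×10⁻³
  candidate C: M = 4.46×10⁻³
Candidate A has the largest M.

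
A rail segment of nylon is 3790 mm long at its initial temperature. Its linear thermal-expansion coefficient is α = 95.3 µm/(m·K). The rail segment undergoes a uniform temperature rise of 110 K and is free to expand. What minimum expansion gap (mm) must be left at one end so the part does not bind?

39.7 mm

ΔL = α·L₀·ΔT = 95.3×10⁻⁶ × 3790 mm × 110.0 K = 39.7 mm.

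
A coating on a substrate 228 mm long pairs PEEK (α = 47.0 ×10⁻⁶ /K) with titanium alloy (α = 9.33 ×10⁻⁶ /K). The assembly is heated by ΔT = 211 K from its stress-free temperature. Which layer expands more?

PEEK

α(PEEK) = 47.0×10⁻⁶/K vs α(titanium alloy) = 9.33×10⁻⁶/K.
Higher α expands more for the same ΔT: PEEK.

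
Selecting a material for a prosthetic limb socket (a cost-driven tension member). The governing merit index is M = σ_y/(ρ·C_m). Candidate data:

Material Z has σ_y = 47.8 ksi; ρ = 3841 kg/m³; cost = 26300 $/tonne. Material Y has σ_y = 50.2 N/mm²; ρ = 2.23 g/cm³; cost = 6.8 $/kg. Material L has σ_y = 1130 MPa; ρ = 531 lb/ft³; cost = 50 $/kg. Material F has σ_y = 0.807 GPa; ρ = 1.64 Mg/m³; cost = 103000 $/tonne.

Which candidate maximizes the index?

Putting every candidate on a common basis:
  material Z: σ_y = 329.6 MPa, ρ = 3841 kg/m³, cost = 26.30 $/kg
  material Y: σ_y = 50.20 MPa, ρ = 2230 kg/m³, cost = 6.800 $/kg
  material L: σ_y = 1130 MPa, ρ = 8506 kg/m³, cost = 50.00 $/kg
  material F: σ_y = 807.0 MPa, ρ = 1640 kg/m³, cost = 103.0 $/kg
  material F: M = 4.78 kN·m per $
  material Y: M = 3.31 kN·m per $
  material Z: M = 3.26 kN·m per $
  material L: M = 2.66 kN·m per $
The maximum is for material F.

material F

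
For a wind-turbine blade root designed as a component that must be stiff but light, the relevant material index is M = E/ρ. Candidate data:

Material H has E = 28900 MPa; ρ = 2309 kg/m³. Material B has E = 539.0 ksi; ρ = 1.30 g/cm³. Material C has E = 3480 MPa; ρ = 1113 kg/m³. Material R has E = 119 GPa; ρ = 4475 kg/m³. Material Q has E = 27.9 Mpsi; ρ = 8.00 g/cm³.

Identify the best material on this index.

material R

After converting to SI:
  material H: E = 28.90 GPa, ρ = 2309 kg/m³
  material B: E = 3.716 GPa, ρ = 1300 kg/m³
  material C: E = 3.480 GPa, ρ = 1113 kg/m³
  material R: E = 119.0 GPa, ρ = 4475 kg/m³
  material Q: E = 192.4 GPa, ρ = 8000 kg/m³
  material R: M = 26.6 MN·m/kg
  material Q: M = 24.0 MN·m/kg
  material H: M = 12.5 MN·m/kg
  material C: M = 3.13 MN·m/kg
  material B: M = 2.86 MN·m/kg
The maximum is for material R.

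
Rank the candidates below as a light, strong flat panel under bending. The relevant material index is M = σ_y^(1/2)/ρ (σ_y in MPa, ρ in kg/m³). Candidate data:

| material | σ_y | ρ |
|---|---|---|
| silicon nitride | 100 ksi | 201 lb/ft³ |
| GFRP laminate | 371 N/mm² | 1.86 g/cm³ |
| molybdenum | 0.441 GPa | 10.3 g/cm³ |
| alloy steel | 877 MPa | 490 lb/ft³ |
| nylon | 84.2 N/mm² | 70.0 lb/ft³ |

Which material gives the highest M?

After converting to SI:
  silicon nitride: σ_y = 689.5 MPa, ρ = 3220 kg/m³
  GFRP laminate: σ_y = 371.0 MPa, ρ = 1860 kg/m³
  molybdenum: σ_y = 441.0 MPa, ρ = 10300 kg/m³
  alloy steel: σ_y = 877.0 MPa, ρ = 7849 kg/m³
  nylon: σ_y = 84.20 MPa, ρ = 1121 kg/m³
  GFRP laminate: M = 10.4×10⁻³
  nylon: M = 8.18×10⁻³
  silicon nitride: M = 8.16×10⁻³
  alloy steel: M = 3.77×10⁻³
  molybdenum: M = 2.04×10⁻³
The maximum is for GFRP laminate.

GFRP laminate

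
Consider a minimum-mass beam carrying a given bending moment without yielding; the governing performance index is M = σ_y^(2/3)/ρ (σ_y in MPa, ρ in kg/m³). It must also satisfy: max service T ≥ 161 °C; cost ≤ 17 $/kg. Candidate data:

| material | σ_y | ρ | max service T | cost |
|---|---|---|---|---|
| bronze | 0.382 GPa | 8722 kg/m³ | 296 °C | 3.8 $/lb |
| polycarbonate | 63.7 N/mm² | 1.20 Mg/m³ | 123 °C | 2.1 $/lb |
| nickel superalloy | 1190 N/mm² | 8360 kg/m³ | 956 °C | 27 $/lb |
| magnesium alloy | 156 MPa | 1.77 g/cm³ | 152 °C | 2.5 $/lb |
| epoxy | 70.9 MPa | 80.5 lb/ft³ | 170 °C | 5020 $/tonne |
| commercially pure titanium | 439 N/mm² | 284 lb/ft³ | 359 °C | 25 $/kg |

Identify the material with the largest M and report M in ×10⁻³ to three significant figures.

Screen on constraints: max service T ≥ 161 °C; cost ≤ 17 $/kg. Survivors: bronze, epoxy.
After converting to SI:
  bronze: σ_y = 382.0 MPa, ρ = 8722 kg/m³
  epoxy: σ_y = 70.90 MPa, ρ = 1289 kg/m³
  epoxy: M = 13.3×10⁻³
  bronze: M = 6.04×10⁻³
Epoxy ranks first.

epoxy, M = 13.3×10⁻³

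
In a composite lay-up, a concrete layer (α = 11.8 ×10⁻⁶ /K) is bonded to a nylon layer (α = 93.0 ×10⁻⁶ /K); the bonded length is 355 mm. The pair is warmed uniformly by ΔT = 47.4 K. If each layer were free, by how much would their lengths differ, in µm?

1370 µm

Δα = |11.8 − 93.0|×10⁻⁶/K = 81.2×10⁻⁶/K.
ΔL_mismatch = Δα·L·ΔT = 81.2×10⁻⁶ × 355.0 mm × 47.4 K = 1370 µm.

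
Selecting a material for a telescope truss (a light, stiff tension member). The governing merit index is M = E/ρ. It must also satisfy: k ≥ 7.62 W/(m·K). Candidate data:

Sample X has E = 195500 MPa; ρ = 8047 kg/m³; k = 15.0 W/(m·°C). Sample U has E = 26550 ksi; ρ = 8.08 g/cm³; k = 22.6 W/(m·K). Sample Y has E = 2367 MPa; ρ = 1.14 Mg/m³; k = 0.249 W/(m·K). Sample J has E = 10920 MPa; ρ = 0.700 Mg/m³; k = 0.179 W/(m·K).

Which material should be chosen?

sample X

Screen on constraints: k ≥ 7.62 W/(m·K). Survivors: sample X, sample U.
Putting every candidate on a common basis:
  sample X: E = 195.5 GPa, ρ = 8047 kg/m³
  sample U: E = 183.1 GPa, ρ = 8080 kg/m³
  sample X: M = 24.3 MN·m/kg
  sample U: M = 22.7 MN·m/kg
Sample X has the largest M.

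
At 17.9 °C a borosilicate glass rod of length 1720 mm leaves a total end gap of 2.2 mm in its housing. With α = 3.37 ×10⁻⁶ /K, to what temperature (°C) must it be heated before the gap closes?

α·L₀·ΔT = 2.2 mm ⇒ ΔT = 2.2 / (3.37×10⁻⁶ × 1720.0) = 379.5 K.
T = 17.9 + 379.5 = 397.4 °C.

397 °C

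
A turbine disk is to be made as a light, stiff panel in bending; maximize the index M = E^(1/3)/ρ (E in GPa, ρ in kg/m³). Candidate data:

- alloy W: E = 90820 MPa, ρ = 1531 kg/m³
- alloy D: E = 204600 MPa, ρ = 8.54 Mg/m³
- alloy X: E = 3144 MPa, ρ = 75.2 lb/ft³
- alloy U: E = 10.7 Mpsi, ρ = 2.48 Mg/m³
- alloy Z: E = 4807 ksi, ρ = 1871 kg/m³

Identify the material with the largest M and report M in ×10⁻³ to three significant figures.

In SI units:
  alloy W: E = 90.82 GPa, ρ = 1531 kg/m³
  alloy D: E = 204.6 GPa, ρ = 8540 kg/m³
  alloy X: E = 3.144 GPa, ρ = 1205 kg/m³
  alloy U: E = 73.77 GPa, ρ = 2480 kg/m³
  alloy Z: E = 33.14 GPa, ρ = 1871 kg/m³
  alloy W: M = 2.94×10⁻³
  alloy Z: M = 1.72×10⁻³
  alloy U: M = 1.69×10⁻³
  alloy X: M = 1.22×10⁻³
  alloy D: M = 0.690×10⁻³
The maximum is for alloy W.

alloy W, M = 2.94×10⁻³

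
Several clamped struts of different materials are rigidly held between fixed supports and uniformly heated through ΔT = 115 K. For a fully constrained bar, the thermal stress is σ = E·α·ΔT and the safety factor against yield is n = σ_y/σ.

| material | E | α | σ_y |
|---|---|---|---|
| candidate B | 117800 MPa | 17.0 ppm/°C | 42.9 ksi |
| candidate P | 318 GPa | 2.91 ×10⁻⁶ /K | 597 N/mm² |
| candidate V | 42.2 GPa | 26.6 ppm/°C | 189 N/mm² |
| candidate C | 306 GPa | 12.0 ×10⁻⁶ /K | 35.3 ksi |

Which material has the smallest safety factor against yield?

Converting E to GPa, α to ×10⁻⁶/K, σ_y to MPa, then σ and n for each:
  candidate B: E = 117.8, α = 17.0, σ_y = 295.8 → σ = 230 MPa, n = 1.28
  candidate P: E = 318.0, α = 2.91, σ_y = 597.0 → σ = 106 MPa, n = 5.61
  candidate V: E = 42.20, α = 26.6, σ_y = 189.0 → σ = 129 MPa, n = 1.46
  candidate C: E = 306.0, α = 12.0, σ_y = 243.4 → σ = 422 MPa, n = 0.576
Candidate C has the lowest safety factor, n = 0.576.

candidate C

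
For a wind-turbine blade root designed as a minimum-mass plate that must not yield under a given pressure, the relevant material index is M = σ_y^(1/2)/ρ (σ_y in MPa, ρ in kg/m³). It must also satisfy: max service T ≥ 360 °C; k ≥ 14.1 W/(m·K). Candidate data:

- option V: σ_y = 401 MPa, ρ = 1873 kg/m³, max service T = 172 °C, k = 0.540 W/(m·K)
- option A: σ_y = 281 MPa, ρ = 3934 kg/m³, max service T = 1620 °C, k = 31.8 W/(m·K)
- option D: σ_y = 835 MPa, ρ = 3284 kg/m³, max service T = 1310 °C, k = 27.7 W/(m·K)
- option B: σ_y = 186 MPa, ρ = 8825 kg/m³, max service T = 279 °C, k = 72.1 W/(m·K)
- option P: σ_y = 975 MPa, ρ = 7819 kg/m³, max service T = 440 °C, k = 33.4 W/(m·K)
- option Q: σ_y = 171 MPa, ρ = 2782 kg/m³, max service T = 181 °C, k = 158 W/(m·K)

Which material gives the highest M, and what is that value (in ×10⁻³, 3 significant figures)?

option D, M = 8.80×10⁻³

Screen on constraints: max service T ≥ 360 °C; k ≥ 14.1 W/(m·K). Survivors: option A, option D, option P.
Evaluate M for each candidate:
  option D: M = 8.80×10⁻³
  option A: M = 4.26×10⁻³
  option P: M = 3.99×10⁻³
Option D ranks first.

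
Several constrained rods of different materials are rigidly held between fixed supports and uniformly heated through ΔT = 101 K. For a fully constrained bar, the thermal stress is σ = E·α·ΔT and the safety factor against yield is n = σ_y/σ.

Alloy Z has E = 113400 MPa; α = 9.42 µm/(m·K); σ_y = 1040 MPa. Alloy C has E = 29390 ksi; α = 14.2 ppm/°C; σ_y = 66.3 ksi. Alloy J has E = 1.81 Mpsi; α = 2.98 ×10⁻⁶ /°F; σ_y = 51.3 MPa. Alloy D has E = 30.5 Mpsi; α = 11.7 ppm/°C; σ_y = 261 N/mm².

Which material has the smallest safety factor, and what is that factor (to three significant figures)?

Per material, after unit conversion:
  alloy Z: E = 113.4, α = 9.42, σ_y = 1040 → σ = 108 MPa, n = 9.64
  alloy C: E = 202.6, α = 14.2, σ_y = 457.1 → σ = 291 MPa, n = 1.57
  alloy J: E = 12.48, α = 5.36, σ_y = 51.30 → σ = 6.76 MPa, n = 7.59
  alloy D: E = 210.3, α = 11.7, σ_y = 261.0 → σ = 248 MPa, n = 1.05
The minimum is alloy D at n = 1.05.

alloy D, n = 1.05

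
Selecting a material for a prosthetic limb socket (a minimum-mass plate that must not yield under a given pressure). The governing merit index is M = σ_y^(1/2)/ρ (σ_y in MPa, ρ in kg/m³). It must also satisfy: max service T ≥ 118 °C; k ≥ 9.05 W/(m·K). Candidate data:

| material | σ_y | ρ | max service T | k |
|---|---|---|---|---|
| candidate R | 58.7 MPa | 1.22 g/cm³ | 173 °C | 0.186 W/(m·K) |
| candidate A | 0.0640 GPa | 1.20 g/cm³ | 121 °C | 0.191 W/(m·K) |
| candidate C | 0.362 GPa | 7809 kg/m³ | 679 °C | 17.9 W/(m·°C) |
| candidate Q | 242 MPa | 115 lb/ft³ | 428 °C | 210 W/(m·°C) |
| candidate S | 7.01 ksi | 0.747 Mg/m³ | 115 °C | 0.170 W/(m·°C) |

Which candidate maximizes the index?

candidate Q

Screen on constraints: max service T ≥ 118 °C; k ≥ 9.05 W/(m·K). Survivors: candidate C, candidate Q.
Normalizing units and computing the index:
  candidate C: σ_y = 362.0 MPa, ρ = 7809 kg/m³
  candidate Q: σ_y = 242.0 MPa, ρ = 1842 kg/m³
  candidate Q: M = 8.44×10⁻³
  candidate C: M = 2.44×10⁻³
Candidate Q ranks first.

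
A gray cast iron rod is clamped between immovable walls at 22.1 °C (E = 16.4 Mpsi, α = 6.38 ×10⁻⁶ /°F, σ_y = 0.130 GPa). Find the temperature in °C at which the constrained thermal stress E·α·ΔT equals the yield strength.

122 °C

E = 16.4 Mpsi = 113.1 GPa.
α = 6.38×10⁻⁶/°F × 9/5 = 11.5×10⁻⁶/K.
σ_y = 0.130 GPa = 130.0 MPa.
E·α·ΔT = 130.0 MPa ⇒ ΔT = 130.0 / (113.1×10³ × 11.5×10⁻⁶) = 100.1 K.
T = 22.1 + 100.1 = 122.2 °C.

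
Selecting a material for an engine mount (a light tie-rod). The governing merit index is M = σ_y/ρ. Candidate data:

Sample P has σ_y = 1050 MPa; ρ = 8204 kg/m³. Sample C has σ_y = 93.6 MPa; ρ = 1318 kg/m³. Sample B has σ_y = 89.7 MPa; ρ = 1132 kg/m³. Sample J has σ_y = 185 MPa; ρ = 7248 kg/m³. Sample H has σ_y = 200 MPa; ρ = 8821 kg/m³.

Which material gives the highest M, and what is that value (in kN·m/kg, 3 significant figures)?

Per-candidate index values:
  sample P: M = 128 kN·m/kg
  sample B: M = 79.2 kN·m/kg
  sample C: M = 71.0 kN·m/kg
  sample J: M = 25.5 kN·m/kg
  sample H: M = 22.7 kN·m/kg
Sample P ranks first.

sample P, M = 128 kN·m/kg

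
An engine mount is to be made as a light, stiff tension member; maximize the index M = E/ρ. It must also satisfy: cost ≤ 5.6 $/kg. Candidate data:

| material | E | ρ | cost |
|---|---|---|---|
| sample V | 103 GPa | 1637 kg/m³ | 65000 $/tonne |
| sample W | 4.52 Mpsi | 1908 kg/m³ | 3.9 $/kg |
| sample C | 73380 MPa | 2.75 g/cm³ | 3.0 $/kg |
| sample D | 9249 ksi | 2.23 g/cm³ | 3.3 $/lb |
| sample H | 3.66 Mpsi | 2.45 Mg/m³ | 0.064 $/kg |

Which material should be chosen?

sample C

Screen on constraints: cost ≤ 5.6 $/kg. Survivors: sample W, sample C, sample H.
Putting every candidate on a common basis:
  sample W: E = 31.16 GPa, ρ = 1908 kg/m³
  sample C: E = 73.38 GPa, ρ = 2750 kg/m³
  sample H: E = 25.23 GPa, ρ = 2450 kg/m³
  sample C: M = 26.7 MN·m/kg
  sample W: M = 16.3 MN·m/kg
  sample H: M = 10.3 MN·m/kg
The maximum is for sample C.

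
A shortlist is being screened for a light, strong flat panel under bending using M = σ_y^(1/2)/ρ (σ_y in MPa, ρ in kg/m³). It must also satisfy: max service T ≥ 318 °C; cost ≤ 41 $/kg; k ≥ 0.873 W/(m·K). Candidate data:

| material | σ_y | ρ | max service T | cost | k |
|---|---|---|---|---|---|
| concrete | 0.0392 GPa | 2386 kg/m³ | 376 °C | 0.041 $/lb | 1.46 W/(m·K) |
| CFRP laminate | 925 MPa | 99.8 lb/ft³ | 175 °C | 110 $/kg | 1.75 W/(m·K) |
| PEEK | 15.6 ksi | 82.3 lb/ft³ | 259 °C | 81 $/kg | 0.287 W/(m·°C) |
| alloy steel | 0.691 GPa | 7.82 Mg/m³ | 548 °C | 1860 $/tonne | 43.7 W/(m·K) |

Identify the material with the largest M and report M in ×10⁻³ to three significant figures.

Screen on constraints: max service T ≥ 318 °C; cost ≤ 41 $/kg; k ≥ 0.873 W/(m·K). Survivors: concrete, alloy steel.
Putting every candidate on a common basis:
  concrete: σ_y = 39.20 MPa, ρ = 2386 kg/m³
  alloy steel: σ_y = 691.0 MPa, ρ = 7820 kg/m³
  alloy steel: M = 3.36×10⁻³
  concrete: M = 2.62×10⁻³
The maximum is for alloy steel.

alloy steel, M = 3.36×10⁻³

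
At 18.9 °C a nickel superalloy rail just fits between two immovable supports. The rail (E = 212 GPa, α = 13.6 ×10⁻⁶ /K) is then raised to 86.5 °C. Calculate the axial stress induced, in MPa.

195 MPa

ΔT = 67.60 K. Constrained thermal stress σ = E·α·ΔT = 212.0×10³ MPa × 13.6×10⁻⁶ × 67.60 = 195 MPa (compressive).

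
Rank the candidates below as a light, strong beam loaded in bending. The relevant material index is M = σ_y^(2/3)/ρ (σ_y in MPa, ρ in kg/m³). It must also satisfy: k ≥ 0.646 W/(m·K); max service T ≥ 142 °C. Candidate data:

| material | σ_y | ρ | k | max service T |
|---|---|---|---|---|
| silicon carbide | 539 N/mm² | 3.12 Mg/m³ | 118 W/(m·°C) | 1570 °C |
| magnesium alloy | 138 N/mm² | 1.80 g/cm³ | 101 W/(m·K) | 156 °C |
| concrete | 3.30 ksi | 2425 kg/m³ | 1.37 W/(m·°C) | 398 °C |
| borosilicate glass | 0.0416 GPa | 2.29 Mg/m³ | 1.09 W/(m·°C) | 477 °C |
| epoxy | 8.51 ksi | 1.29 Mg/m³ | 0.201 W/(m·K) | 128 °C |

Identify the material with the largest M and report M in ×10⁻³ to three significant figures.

silicon carbide, M = 21.2×10⁻³

Screen on constraints: k ≥ 0.646 W/(m·K); max service T ≥ 142 °C. Survivors: silicon carbide, magnesium alloy, concrete, borosilicate glass.
Convert each candidate to consistent units, then evaluate M:
  silicon carbide: σ_y = 539.0 MPa, ρ = 3120 kg/m³
  magnesium alloy: σ_y = 138.0 MPa, ρ = 1800 kg/m³
  concrete: σ_y = 22.75 MPa, ρ = 2425 kg/m³
  borosilicate glass: σ_y = 41.60 MPa, ρ = 2290 kg/m³
  silicon carbide: M = 21.2×10⁻³
  magnesium alloy: M = 14.8×10⁻³
  borosilicate glass: M = 5.24×10⁻³
  concrete: M = 3.31×10⁻³
Highest index: silicon carbide.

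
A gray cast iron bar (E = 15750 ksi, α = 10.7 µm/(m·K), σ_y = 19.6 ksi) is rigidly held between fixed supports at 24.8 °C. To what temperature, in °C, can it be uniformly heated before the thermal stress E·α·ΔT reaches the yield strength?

141 °C

E = 15750 ksi = 108.6 GPa.
σ_y = 19.6 ksi = 135.1 MPa.
E·α·ΔT = 135.1 MPa ⇒ ΔT = 135.1 / (108.6×10³ × 10.7×10⁻⁶) = 116.3 K.
T = 24.8 + 116.3 = 141.1 °C.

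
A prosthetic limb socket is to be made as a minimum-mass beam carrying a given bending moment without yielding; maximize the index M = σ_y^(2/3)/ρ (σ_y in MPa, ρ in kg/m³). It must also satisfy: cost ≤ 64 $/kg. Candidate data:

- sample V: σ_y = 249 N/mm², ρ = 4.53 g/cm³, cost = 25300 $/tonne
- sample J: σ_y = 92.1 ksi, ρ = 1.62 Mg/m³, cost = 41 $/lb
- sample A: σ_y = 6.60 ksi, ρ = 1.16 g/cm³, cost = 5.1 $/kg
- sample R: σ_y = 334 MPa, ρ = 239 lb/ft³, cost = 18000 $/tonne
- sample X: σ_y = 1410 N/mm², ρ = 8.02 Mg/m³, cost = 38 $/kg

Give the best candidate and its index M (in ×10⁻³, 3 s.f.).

Screen on constraints: cost ≤ 64 $/kg. Survivors: sample V, sample A, sample R, sample X.
After converting to SI:
  sample V: σ_y = 249.0 MPa, ρ = 4530 kg/m³
  sample A: σ_y = 45.51 MPa, ρ = 1160 kg/m³
  sample R: σ_y = 334.0 MPa, ρ = 3828 kg/m³
  sample X: σ_y = 1410 MPa, ρ = 8020 kg/m³
  sample X: M = 15.7×10⁻³
  sample R: M = 12.6×10⁻³
  sample A: M = 11.0×10⁻³
  sample V: M = 8.74×10⁻³
Sample X has the largest M.

sample X, M = 15.7×10⁻³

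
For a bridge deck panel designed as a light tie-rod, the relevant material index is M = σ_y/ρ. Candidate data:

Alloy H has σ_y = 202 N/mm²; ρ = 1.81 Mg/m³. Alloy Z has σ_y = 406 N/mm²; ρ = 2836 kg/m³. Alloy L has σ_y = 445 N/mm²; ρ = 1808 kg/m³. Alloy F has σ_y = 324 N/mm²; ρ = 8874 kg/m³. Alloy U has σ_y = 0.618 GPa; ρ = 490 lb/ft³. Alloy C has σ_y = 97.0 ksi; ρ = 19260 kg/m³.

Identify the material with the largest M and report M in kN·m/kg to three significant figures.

alloy L, M = 246 kN·m/kg

Convert each candidate to consistent units, then evaluate M:
  alloy H: σ_y = 202.0 MPa, ρ = 1810 kg/m³
  alloy Z: σ_y = 406.0 MPa, ρ = 2836 kg/m³
  alloy L: σ_y = 445.0 MPa, ρ = 1808 kg/m³
  alloy F: σ_y = 324.0 MPa, ρ = 8874 kg/m³
  alloy U: σ_y = 618.0 MPa, ρ = 7849 kg/m³
  alloy C: σ_y = 668.8 MPa, ρ = 19260 kg/m³
  alloy L: M = 246 kN·m/kg
  alloy Z: M = 143 kN·m/kg
  alloy H: M = 112 kN·m/kg
  alloy U: M = 78.7 kN·m/kg
  alloy F: M = 36.5 kN·m/kg
  alloy C: M = 34.7 kN·m/kg
Highest index: alloy L.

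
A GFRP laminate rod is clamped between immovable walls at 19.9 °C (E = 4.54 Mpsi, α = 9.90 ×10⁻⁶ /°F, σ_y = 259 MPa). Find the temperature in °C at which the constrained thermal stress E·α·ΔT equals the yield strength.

E = 4.54 Mpsi = 31.30 GPa.
α = 9.90×10⁻⁶/°F × 9/5 = 17.8×10⁻⁶/K.
E·α·ΔT = 259.0 MPa ⇒ ΔT = 259.0 / (31.30×10³ × 17.8×10⁻⁶) = 464.3 K.
T = 19.9 + 464.3 = 484.2 °C.

484 °C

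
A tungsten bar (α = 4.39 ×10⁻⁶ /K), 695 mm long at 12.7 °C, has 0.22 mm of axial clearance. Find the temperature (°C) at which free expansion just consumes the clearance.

84.8 °C

α·L₀·ΔT = 0.22 mm ⇒ ΔT = 0.22 / (4.39×10⁻⁶ × 695.0) = 72.11 K.
T = 12.7 + 72.11 = 84.81 °C.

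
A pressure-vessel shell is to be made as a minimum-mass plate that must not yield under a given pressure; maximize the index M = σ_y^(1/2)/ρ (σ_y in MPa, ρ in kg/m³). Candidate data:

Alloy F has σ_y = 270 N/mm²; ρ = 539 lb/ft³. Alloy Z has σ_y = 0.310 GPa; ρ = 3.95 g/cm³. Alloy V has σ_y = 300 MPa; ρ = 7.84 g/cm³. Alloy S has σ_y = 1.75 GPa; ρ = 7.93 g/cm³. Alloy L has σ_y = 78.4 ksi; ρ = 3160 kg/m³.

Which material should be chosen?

alloy L

Normalizing units and computing the index:
  alloy F: σ_y = 270.0 MPa, ρ = 8634 kg/m³
  alloy Z: σ_y = 310.0 MPa, ρ = 3950 kg/m³
  alloy V: σ_y = 300.0 MPa, ρ = 7840 kg/m³
  alloy S: σ_y = 1750 MPa, ρ = 7930 kg/m³
  alloy L: σ_y = 540.5 MPa, ρ = 3160 kg/m³
  alloy L: M = 7.36×10⁻³
  alloy S: M = 5.28×10⁻³
  alloy Z: M = 4.46×10⁻³
  alloy V: M = 2.21×10⁻³
  alloy F: M = 1.90×10⁻³
The maximum is for alloy L.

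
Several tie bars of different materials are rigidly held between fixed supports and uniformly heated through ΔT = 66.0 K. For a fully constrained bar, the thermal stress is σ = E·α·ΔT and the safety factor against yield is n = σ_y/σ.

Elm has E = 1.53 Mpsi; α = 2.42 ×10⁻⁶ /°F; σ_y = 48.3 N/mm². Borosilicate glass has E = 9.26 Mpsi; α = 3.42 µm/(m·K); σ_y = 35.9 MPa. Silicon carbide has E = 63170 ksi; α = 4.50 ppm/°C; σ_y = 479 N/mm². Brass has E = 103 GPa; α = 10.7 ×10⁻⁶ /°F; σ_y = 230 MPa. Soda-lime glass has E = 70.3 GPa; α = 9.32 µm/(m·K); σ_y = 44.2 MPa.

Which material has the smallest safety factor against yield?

soda-lime glass

Per material, after unit conversion:
  elm: E = 10.55, α = 4.36, σ_y = 48.30 → σ = 3.03 MPa, n = 15.9
  borosilicate glass: E = 63.85, α = 3.42, σ_y = 35.90 → σ = 14.4 MPa, n = 2.49
  silicon carbide: E = 435.5, α = 4.50, σ_y = 479.0 → σ = 129 MPa, n = 3.70
  brass: E = 103.0, α = 19.3, σ_y = 230.0 → σ = 131 MPa, n = 1.76
  soda-lime glass: E = 70.30, α = 9.32, σ_y = 44.20 → σ = 43.2 MPa, n = 1.02
The minimum is soda-lime glass at n = 1.02.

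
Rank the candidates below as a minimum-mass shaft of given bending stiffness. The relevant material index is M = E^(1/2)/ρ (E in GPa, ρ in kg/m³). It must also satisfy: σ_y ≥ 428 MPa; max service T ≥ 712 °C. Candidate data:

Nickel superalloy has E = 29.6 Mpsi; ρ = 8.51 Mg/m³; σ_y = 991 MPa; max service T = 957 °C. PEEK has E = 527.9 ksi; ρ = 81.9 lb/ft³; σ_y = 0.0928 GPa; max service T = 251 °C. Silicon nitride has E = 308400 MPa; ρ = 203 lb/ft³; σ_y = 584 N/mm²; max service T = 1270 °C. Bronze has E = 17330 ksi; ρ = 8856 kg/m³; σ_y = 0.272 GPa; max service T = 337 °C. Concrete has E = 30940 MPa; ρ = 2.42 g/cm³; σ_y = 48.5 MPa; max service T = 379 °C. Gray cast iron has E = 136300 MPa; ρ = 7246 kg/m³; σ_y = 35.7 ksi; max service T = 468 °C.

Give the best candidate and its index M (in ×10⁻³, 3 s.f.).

silicon nitride, M = 5.40×10⁻³

Screen on constraints: σ_y ≥ 428 MPa; max service T ≥ 712 °C. Survivors: nickel superalloy, silicon nitride.
Normalizing units and computing the index:
  nickel superalloy: E = 204.1 GPa, ρ = 8510 kg/m³
  silicon nitride: E = 308.4 GPa, ρ = 3252 kg/m³
  silicon nitride: M = 5.40×10⁻³
  nickel superalloy: M = 1.68×10⁻³
The maximum is for silicon nitride.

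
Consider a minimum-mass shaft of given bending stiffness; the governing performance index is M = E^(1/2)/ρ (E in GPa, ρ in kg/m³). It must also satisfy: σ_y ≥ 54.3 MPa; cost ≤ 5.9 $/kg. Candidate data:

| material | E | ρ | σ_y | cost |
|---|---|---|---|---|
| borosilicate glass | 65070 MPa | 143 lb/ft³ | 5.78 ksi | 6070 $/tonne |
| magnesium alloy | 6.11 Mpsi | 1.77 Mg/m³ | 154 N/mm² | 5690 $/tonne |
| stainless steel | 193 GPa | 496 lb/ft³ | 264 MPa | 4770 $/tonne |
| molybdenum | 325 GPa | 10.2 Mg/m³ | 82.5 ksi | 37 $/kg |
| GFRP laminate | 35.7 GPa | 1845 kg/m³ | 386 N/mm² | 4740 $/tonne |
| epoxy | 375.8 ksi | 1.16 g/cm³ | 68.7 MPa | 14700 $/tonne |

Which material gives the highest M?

Screen on constraints: σ_y ≥ 54.3 MPa; cost ≤ 5.9 $/kg. Survivors: magnesium alloy, stainless steel, GFRP laminate.
Normalizing units and computing the index:
  magnesium alloy: E = 42.13 GPa, ρ = 1770 kg/m³
  stainless steel: E = 193.0 GPa, ρ = 7945 kg/m³
  GFRP laminate: E = 35.70 GPa, ρ = 1845 kg/m³
  magnesium alloy: M = 3.67×10⁻³
  GFRP laminate: M = 3.24×10⁻³
  stainless steel: M = 1.75×10⁻³
The maximum is for magnesium alloy.

magnesium alloy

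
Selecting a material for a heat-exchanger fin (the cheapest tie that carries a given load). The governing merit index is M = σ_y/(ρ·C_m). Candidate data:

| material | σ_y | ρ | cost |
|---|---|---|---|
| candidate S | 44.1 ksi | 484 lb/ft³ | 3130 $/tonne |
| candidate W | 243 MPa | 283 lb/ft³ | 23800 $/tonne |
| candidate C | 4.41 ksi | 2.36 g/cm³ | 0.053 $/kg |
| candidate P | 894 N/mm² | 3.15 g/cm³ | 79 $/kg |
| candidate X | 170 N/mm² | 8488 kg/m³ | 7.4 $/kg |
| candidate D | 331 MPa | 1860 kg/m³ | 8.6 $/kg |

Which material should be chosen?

candidate C

Convert each candidate to consistent units, then evaluate M:
  candidate S: σ_y = 304.1 MPa, ρ = 7753 kg/m³, cost = 3.130 $/kg
  candidate W: σ_y = 243.0 MPa, ρ = 4533 kg/m³, cost = 23.80 $/kg
  candidate C: σ_y = 30.41 MPa, ρ = 2360 kg/m³, cost = 0.05300 $/kg
  candidate P: σ_y = 894.0 MPa, ρ = 3150 kg/m³, cost = 79.00 $/kg
  candidate X: σ_y = 170.0 MPa, ρ = 8488 kg/m³, cost = 7.400 $/kg
  candidate D: σ_y = 331.0 MPa, ρ = 1860 kg/m³, cost = 8.600 $/kg
  candidate C: M = 243 kN·m per $
  candidate D: M = 20.7 kN·m per $
  candidate S: M = 12.5 kN·m per $
  candidate P: M = 3.59 kN·m per $
  candidate X: M = 2.71 kN·m per $
  candidate W: M = 2.25 kN·m per $
The maximum is for candidate C.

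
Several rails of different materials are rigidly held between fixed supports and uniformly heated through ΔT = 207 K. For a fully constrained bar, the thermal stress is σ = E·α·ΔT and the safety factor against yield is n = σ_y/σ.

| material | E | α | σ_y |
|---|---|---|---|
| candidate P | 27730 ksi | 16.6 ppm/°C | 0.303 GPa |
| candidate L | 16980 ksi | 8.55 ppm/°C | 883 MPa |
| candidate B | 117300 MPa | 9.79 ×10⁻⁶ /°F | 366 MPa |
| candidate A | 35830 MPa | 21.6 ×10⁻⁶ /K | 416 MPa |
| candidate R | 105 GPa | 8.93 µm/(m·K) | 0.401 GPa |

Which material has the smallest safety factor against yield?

Converting E to GPa, α to ×10⁻⁶/K, σ_y to MPa, then σ and n for each:
  candidate P: E = 191.2, α = 16.6, σ_y = 303.0 → σ = 657 MPa, n = 0.461
  candidate L: E = 117.1, α = 8.55, σ_y = 883.0 → σ = 207 MPa, n = 4.26
  candidate B: E = 117.3, α = 17.6, σ_y = 366.0 → σ = 428 MPa, n = 0.855
  candidate A: E = 35.83, α = 21.6, σ_y = 416.0 → σ = 160 MPa, n = 2.60
  candidate R: E = 105.0, α = 8.93, σ_y = 401.0 → σ = 194 MPa, n = 2.07
Smallest n: candidate P with n = 0.461.

candidate P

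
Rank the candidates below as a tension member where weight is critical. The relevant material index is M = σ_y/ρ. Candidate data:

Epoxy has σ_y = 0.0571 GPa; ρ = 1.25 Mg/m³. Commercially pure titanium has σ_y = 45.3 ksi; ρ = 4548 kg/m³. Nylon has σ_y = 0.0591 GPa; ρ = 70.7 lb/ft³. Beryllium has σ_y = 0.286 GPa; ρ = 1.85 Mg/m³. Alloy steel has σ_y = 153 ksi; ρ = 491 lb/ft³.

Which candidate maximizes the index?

After converting to SI:
  epoxy: σ_y = 57.10 MPa, ρ = 1250 kg/m³
  commercially pure titanium: σ_y = 312.3 MPa, ρ = 4548 kg/m³
  nylon: σ_y = 59.10 MPa, ρ = 1133 kg/m³
  beryllium: σ_y = 286.0 MPa, ρ = 1850 kg/m³
  alloy steel: σ_y = 1055 MPa, ρ = 7865 kg/m³
  beryllium: M = 155 kN·m/kg
  alloy steel: M = 134 kN·m/kg
  commercially pure titanium: M = 68.7 kN·m/kg
  nylon: M = 52.2 kN·m/kg
  epoxy: M = 45.7 kN·m/kg
Highest index: beryllium.

beryllium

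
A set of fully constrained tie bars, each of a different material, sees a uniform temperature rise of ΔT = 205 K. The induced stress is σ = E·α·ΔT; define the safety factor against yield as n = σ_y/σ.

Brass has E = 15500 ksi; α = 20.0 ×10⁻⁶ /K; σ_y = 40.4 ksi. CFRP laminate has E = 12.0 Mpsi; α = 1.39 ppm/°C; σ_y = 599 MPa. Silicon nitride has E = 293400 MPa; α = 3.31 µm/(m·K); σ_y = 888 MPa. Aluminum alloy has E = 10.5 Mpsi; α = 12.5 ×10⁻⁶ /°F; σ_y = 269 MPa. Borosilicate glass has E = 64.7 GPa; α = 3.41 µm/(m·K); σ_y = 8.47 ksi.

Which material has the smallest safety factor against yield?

brass

Per material, after unit conversion:
  brass: E = 106.9, α = 20.0, σ_y = 278.5 → σ = 438 MPa, n = 0.636
  CFRP laminate: E = 82.74, α = 1.39, σ_y = 599.0 → σ = 23.6 MPa, n = 25.4
  silicon nitride: E = 293.4, α = 3.31, σ_y = 888.0 → σ = 199 MPa, n = 4.46
  aluminum alloy: E = 72.39, α = 22.5, σ_y = 269.0 → σ = 334 MPa, n = 0.806
  borosilicate glass: E = 64.70, α = 3.41, σ_y = 58.40 → σ = 45.2 MPa, n = 1.29
Smallest n: brass with n = 0.636.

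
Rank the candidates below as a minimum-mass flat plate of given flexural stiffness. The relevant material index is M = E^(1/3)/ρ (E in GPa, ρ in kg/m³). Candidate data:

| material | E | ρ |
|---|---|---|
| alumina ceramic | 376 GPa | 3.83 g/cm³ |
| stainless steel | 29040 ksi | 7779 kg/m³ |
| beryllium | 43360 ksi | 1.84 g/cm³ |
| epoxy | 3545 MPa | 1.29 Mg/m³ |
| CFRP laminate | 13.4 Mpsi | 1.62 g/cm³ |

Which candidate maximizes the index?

beryllium

Convert each candidate to consistent units, then evaluate M:
  alumina ceramic: E = 376.0 GPa, ρ = 3830 kg/m³
  stainless steel: E = 200.2 GPa, ρ = 7779 kg/m³
  beryllium: E = 299.0 GPa, ρ = 1840 kg/m³
  epoxy: E = 3.545 GPa, ρ = 1290 kg/m³
  CFRP laminate: E = 92.39 GPa, ρ = 1620 kg/m³
  beryllium: M = 3.63×10⁻³
  CFRP laminate: M = 2.79×10⁻³
  alumina ceramic: M = 1.88×10⁻³
  epoxy: M = 1.18×10⁻³
  stainless steel: M = 0.752×10⁻³
The maximum is for beryllium.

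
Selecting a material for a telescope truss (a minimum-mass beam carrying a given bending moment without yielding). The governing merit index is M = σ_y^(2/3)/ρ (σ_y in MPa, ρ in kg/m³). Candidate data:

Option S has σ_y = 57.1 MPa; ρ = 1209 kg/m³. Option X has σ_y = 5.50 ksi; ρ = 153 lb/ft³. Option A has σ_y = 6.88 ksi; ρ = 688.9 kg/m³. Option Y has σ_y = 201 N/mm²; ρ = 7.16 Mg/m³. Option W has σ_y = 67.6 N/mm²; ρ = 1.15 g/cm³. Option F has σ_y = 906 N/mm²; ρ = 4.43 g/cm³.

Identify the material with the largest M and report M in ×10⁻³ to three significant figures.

option F, M = 21.1×10⁻³

Putting every candidate on a common basis:
  option S: σ_y = 57.10 MPa, ρ = 1209 kg/m³
  option X: σ_y = 37.92 MPa, ρ = 2451 kg/m³
  option A: σ_y = 47.44 MPa, ρ = 688.9 kg/m³
  option Y: σ_y = 201.0 MPa, ρ = 7160 kg/m³
  option W: σ_y = 67.60 MPa, ρ = 1150 kg/m³
  option F: σ_y = 906.0 MPa, ρ = 4430 kg/m³
  option F: M = 21.1×10⁻³
  option A: M = 19.0×10⁻³
  option W: M = 14.4×10⁻³
  option S: M = 12.3×10⁻³
  option Y: M = 4.79×10⁻³
  option X: M = 4.61×10⁻³
Option F ranks first.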